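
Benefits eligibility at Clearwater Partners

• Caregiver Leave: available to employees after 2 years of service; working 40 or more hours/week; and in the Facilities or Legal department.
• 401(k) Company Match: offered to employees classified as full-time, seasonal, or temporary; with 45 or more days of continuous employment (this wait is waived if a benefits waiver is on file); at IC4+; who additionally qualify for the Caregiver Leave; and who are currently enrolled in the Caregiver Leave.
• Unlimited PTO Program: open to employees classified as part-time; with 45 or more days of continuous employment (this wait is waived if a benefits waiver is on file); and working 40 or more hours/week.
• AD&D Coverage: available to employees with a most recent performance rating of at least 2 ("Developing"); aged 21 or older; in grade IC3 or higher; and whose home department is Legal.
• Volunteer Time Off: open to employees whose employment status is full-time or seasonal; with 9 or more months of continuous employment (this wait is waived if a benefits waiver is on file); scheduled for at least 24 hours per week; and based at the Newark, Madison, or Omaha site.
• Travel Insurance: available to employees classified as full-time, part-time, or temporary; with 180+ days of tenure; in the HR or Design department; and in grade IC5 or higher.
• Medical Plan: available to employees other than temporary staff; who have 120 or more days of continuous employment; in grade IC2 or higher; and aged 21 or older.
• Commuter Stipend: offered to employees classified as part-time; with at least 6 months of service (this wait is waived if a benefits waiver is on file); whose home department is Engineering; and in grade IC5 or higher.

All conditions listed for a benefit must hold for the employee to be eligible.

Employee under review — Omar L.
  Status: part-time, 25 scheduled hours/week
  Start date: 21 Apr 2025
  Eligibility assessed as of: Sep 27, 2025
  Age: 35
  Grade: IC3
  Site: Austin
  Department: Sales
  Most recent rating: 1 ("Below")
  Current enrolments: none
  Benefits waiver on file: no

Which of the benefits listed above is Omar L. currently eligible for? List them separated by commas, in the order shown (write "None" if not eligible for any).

Service from 21 Apr 2025 to Sep 27, 2025: 159 days.
Caregiver Leave — service 159 days < 2 years (≈730 days) ✗ → not eligible.
401(k) Company Match — status part-time ✗ (requires full-time, seasonal, or temporary) → not eligible.
Unlimited PTO Program — status part-time ✓; no waiver, service 159 days ≥ 45 days ✓; 25 hrs/wk < 40 ✗ → not eligible.
AD&D Coverage — rating 1 < 2 ✗ → not eligible.
Volunteer Time Off — status part-time ✗ (requires full-time or seasonal) → not eligible.
Travel Insurance — status part-time ✓; service 159 days < 180 days ✗ → not eligible.
Medical Plan — status part-time ✓ (not excluded); service 159 days ≥ 120 days ✓; grade IC3 ≥ IC2 ✓; age 35 ≥ 21 ✓ → eligible.
Commuter Stipend — status part-time ✓; no waiver, service 159 days < 6 months (≈180 days) ✗ → not eligible.

Medical Plan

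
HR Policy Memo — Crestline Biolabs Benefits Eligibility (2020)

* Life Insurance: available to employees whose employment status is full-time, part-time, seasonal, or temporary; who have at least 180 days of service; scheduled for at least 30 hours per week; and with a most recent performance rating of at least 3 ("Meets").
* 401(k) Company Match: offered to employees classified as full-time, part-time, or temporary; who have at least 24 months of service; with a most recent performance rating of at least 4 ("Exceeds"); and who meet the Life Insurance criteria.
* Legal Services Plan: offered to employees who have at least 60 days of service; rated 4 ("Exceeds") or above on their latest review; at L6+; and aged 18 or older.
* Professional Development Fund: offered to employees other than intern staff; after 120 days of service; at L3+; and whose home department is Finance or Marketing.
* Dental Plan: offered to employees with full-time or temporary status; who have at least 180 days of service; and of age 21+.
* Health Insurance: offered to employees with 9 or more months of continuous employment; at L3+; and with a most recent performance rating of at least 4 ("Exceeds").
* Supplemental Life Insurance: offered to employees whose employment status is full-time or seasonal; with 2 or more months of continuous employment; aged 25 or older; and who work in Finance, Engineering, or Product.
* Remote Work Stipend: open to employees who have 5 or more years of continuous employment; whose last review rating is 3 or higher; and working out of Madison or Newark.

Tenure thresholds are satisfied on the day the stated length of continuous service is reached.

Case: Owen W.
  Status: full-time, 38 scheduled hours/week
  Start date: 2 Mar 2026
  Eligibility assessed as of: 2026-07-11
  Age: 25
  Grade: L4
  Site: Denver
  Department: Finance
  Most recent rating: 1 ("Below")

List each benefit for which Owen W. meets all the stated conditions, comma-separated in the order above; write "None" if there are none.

Service from 2 Mar 2026 to 2026-07-11: 131 days.
Life Insurance — status full-time ✓; service 131 days < 180 days ✗ → not eligible.
401(k) Company Match — status full-time ✓; service 131 days < 24 months (≈720 days) ✗ → not eligible.
Legal Services Plan — service 131 days ≥ 60 days ✓; rating 1 < 4 ✗ → not eligible.
Professional Development Fund — status full-time ✓ (not excluded); service 131 days ≥ 120 days ✓; grade L4 ≥ L3 ✓; dept Finance ✓ → eligible.
Dental Plan — status full-time ✓; service 131 days < 180 days ✗ → not eligible.
Health Insurance — service 131 days < 9 months (≈270 days) ✗ → not eligible.
Supplemental Life Insurance — status full-time ✓; service 131 days ≥ 2 months (≈60 days) ✓; age 25 ≥ 25 ✓; dept Finance ✓ → eligible.
Remote Work Stipend — service 131 days < 5 years (≈1825 days) ✗ → not eligible.

Professional Development Fund, Supplemental Life Insurance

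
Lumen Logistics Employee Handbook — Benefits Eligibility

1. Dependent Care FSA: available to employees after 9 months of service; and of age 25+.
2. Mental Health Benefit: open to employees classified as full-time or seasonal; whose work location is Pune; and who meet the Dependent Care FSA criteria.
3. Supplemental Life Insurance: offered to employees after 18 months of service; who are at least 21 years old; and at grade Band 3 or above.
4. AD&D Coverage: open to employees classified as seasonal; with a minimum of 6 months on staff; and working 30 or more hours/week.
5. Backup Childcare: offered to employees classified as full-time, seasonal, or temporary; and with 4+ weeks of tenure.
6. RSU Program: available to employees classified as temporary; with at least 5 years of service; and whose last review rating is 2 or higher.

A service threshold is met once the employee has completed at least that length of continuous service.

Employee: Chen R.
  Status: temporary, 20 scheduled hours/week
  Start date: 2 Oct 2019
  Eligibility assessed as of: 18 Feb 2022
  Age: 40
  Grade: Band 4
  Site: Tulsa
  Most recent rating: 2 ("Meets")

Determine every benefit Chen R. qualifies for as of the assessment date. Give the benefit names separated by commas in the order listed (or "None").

Dependent Care FSA, Supplemental Life Insurance, Backup Childcare

Service from 2 Oct 2019 to 18 Feb 2022: 870 days.
Dependent Care FSA — service 870 days ≥ 9 months (≈270 days) ✓; age 40 ≥ 25 ✓ → eligible.
Mental Health Benefit — status temporary ✗ (requires full-time or seasonal) → not eligible.
Supplemental Life Insurance — service 870 days ≥ 18 months (≈540 days) ✓; age 40 ≥ 21 ✓; grade Band 4 ≥ Band 3 ✓ → eligible.
AD&D Coverage — status temporary ✗ (requires seasonal) → not eligible.
Backup Childcare — status temporary ✓; service 870 days ≥ 4 weeks (≈28 days) ✓ → eligible.
RSU Program — status temporary ✓; service 870 days < 5 years (≈1825 days) ✗ → not eligible.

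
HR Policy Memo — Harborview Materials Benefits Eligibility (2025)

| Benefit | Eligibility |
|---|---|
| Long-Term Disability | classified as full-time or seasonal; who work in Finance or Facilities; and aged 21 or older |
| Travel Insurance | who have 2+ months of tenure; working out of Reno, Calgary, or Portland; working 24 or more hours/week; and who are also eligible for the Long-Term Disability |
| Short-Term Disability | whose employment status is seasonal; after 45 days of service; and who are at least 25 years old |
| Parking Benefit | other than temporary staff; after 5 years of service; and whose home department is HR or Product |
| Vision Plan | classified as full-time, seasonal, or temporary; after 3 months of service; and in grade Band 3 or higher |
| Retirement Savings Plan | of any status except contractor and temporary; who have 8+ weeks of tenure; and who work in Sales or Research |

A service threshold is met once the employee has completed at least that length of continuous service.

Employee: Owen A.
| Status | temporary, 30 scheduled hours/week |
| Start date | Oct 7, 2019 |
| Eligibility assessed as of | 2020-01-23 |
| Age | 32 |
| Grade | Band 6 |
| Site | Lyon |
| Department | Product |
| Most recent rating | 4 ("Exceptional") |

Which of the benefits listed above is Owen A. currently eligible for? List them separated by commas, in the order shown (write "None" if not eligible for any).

Service from Oct 7, 2019 to 2020-01-23: 108 days.
Long-Term Disability — status temporary ✗ (requires full-time or seasonal) → not eligible.
Travel Insurance — service 108 days ≥ 2 months (≈60 days) ✓; site Lyon ✗ (not Reno, Calgary, or Portland) → not eligible.
Short-Term Disability — status temporary ✗ (requires seasonal) → not eligible.
Parking Benefit — status temporary ✗ (excluded) → not eligible.
Vision Plan — status temporary ✓; service 108 days ≥ 3 months (≈90 days) ✓; grade Band 6 ≥ Band 3 ✓ → eligible.
Retirement Savings Plan — status temporary ✗ (excluded) → not eligible.

Vision Plan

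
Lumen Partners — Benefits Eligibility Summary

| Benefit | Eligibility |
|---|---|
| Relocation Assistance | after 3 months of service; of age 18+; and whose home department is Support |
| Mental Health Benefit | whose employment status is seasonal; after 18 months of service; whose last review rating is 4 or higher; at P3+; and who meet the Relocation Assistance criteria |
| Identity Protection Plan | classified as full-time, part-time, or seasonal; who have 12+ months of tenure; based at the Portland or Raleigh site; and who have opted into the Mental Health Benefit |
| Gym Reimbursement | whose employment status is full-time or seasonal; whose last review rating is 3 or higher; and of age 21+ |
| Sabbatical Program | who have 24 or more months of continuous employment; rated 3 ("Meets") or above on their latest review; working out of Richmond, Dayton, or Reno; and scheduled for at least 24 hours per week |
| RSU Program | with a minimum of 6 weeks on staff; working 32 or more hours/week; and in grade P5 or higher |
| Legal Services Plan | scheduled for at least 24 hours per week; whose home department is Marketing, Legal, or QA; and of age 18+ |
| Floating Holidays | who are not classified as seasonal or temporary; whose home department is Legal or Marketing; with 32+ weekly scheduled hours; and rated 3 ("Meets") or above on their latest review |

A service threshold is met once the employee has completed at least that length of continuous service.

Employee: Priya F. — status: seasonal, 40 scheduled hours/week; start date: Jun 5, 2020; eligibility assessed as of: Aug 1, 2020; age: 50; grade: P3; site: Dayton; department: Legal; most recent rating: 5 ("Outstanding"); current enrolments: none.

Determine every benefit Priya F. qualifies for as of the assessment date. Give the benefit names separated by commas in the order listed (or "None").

Gym Reimbursement, Legal Services Plan

Service from Jun 5, 2020 to Aug 1, 2020: 57 days.
Relocation Assistance — service 57 days < 3 months (≈90 days) ✗ → not eligible.
Mental Health Benefit — status seasonal ✓; service 57 days < 18 months (≈540 days) ✗ → not eligible.
Identity Protection Plan — status seasonal ✓; service 57 days < 12 months (≈360 days) ✗ → not eligible.
Gym Reimbursement — status seasonal ✓; rating 5 ≥ 3 ✓; age 50 ≥ 21 ✓ → eligible.
Sabbatical Program — service 57 days < 24 months (≈720 days) ✗ → not eligible.
RSU Program — service 57 days ≥ 6 weeks (≈42 days) ✓; 40 hrs/wk ≥ 32 ✓; grade P3 < P5 ✗ → not eligible.
Legal Services Plan — 40 hrs/wk ≥ 24 ✓; dept Legal ✓; age 50 ≥ 18 ✓ → eligible.
Floating Holidays — status seasonal ✗ (excluded) → not eligible.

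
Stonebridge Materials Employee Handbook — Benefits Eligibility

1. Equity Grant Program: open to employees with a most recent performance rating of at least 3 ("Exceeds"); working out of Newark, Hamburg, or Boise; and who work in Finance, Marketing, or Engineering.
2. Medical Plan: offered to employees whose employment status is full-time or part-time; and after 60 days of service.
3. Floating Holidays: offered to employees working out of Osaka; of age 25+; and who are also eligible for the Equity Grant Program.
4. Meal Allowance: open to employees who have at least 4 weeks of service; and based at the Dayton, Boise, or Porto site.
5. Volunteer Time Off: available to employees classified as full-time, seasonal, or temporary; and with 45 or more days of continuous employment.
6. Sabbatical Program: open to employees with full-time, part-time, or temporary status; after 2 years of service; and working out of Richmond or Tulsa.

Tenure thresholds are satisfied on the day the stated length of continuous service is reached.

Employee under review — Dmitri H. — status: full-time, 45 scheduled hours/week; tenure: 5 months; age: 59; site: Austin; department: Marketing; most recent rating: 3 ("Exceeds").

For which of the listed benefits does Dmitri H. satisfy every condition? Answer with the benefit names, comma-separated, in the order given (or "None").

Equity Grant Program — rating 3 ≥ 3 ✓; site Austin ✗ (not Newark, Hamburg, or Boise) → not eligible.
Medical Plan — status full-time ✓; service 5 months ≥ 60 days ✓ → eligible.
Floating Holidays — site Austin ✗ (not Osaka) → not eligible.
Meal Allowance — service 5 months ≥ 4 weeks (≈28 days) ✓; site Austin ✗ (not Dayton, Boise, or Porto) → not eligible.
Volunteer Time Off — status full-time ✓; service 5 months ≥ 45 days ✓ → eligible.
Sabbatical Program — status full-time ✓; service 5 months < 2 years (≈730 days) ✗ → not eligible.

Medical Plan, Volunteer Time Off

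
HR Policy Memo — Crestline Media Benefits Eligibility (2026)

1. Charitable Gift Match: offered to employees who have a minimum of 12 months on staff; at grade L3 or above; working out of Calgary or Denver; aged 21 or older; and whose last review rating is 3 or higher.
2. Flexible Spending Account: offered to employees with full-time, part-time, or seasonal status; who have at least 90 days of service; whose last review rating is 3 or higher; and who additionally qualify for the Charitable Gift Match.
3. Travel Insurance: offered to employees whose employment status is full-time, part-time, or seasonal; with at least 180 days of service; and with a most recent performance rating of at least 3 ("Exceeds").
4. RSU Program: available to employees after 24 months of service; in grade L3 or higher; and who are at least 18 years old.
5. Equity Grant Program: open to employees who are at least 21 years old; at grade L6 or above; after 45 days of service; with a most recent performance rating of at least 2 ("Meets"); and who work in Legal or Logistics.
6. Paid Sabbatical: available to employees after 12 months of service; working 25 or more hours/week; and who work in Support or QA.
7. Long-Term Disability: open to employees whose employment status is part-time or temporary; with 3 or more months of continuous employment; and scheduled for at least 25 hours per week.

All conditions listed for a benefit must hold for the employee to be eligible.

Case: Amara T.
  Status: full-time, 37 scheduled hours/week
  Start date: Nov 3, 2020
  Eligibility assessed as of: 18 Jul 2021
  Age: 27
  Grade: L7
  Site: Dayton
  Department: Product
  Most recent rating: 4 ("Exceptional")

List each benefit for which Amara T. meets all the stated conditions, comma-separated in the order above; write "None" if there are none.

Service from Nov 3, 2020 to 18 Jul 2021: 257 days.
Charitable Gift Match — service 257 days < 12 months (≈360 days) ✗ → not eligible.
Flexible Spending Account — status full-time ✓; service 257 days ≥ 90 days ✓; rating 4 ≥ 3 ✓; not eligible for Charitable Gift Match ✗ → not eligible.
Travel Insurance — status full-time ✓; service 257 days ≥ 180 days ✓; rating 4 ≥ 3 ✓ → eligible.
RSU Program — service 257 days < 24 months (≈720 days) ✗ → not eligible.
Equity Grant Program — age 27 ≥ 21 ✓; grade L7 ≥ L6 ✓; service 257 days ≥ 45 days ✓; rating 4 ≥ 2 ✓; dept Product ✗ → not eligible.
Paid Sabbatical — service 257 days < 12 months (≈360 days) ✗ → not eligible.
Long-Term Disability — status full-time ✗ (requires part-time or temporary) → not eligible.

Travel Insurance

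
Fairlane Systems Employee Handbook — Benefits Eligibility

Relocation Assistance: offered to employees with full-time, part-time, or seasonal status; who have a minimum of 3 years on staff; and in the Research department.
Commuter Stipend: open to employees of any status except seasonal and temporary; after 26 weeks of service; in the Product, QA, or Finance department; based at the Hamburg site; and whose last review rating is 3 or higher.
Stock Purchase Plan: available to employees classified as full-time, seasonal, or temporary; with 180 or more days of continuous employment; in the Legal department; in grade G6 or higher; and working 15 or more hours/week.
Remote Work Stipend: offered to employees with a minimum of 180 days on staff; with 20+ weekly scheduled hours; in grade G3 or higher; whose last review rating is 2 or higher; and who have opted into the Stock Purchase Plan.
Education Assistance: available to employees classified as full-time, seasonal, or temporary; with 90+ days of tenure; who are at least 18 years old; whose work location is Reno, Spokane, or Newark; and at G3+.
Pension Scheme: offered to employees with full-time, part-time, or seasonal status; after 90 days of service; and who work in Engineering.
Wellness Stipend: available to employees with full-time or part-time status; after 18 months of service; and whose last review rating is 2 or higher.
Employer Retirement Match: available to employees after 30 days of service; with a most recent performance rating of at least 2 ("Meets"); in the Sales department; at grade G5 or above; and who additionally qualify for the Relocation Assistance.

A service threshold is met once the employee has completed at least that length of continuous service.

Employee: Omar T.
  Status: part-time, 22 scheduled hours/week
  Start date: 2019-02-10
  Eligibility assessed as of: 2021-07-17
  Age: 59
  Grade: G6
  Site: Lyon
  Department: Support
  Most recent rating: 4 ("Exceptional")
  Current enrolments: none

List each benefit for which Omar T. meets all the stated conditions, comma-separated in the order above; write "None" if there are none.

Service from 2019-02-10 to 2021-07-17: 888 days.
Relocation Assistance — status part-time ✓; service 888 days < 3 years (≈1095 days) ✗ → not eligible.
Commuter Stipend — status part-time ✓ (not excluded); service 888 days ≥ 26 weeks (≈182 days) ✓; dept Support ✗ → not eligible.
Stock Purchase Plan — status part-time ✗ (requires full-time, seasonal, or temporary) → not eligible.
Remote Work Stipend — service 888 days ≥ 180 days ✓; 22 hrs/wk ≥ 20 ✓; grade G6 ≥ G3 ✓; rating 4 ≥ 2 ✓; not enrolled in Stock Purchase Plan ✗ → not eligible.
Education Assistance — status part-time ✗ (requires full-time, seasonal, or temporary) → not eligible.
Pension Scheme — status part-time ✓; service 888 days ≥ 90 days ✓; dept Support ✗ → not eligible.
Wellness Stipend — status part-time ✓; service 888 days ≥ 18 months (≈540 days) ✓; rating 4 ≥ 2 ✓ → eligible.
Employer Retirement Match — service 888 days ≥ 30 days ✓; rating 4 ≥ 2 ✓; dept Support ✗ → not eligible.

Wellness Stipend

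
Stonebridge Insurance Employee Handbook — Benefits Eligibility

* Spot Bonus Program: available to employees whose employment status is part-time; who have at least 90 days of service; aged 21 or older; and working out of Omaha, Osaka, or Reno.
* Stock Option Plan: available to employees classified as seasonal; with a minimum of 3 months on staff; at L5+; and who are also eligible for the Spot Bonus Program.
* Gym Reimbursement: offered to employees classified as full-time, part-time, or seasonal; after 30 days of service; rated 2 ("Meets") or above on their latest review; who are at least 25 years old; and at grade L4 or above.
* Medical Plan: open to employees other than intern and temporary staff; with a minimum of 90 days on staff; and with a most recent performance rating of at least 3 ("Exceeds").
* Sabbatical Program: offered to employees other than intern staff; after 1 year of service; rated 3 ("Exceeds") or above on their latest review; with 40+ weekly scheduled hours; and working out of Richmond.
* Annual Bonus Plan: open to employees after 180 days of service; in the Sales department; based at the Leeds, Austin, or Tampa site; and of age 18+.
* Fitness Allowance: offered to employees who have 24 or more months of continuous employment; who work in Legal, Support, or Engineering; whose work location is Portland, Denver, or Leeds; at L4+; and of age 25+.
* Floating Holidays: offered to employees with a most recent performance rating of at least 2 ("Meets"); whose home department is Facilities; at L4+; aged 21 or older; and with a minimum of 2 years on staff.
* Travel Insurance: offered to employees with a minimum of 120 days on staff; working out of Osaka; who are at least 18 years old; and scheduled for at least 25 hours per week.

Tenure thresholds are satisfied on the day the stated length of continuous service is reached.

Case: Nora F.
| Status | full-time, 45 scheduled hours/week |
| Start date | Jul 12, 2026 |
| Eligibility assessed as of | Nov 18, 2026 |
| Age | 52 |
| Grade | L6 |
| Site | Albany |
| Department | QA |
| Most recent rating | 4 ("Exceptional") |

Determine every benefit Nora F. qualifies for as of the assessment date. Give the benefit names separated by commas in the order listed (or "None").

Service from Jul 12, 2026 to Nov 18, 2026: 129 days.
Spot Bonus Program — status full-time ✗ (requires part-time) → not eligible.
Stock Option Plan — status full-time ✗ (requires seasonal) → not eligible.
Gym Reimbursement — status full-time ✓; service 129 days ≥ 30 days ✓; rating 4 ≥ 2 ✓; age 52 ≥ 25 ✓; grade L6 ≥ L4 ✓ → eligible.
Medical Plan — status full-time ✓ (not excluded); service 129 days ≥ 90 days ✓; rating 4 ≥ 3 ✓ → eligible.
Sabbatical Program — status full-time ✓ (not excluded); service 129 days < 1 year (≈365 days) ✗ → not eligible.
Annual Bonus Plan — service 129 days < 180 days ✗ → not eligible.
Fitness Allowance — service 129 days < 24 months (≈720 days) ✗ → not eligible.
Floating Holidays — rating 4 ≥ 2 ✓; dept QA ✗ → not eligible.
Travel Insurance — service 129 days ≥ 120 days ✓; site Albany ✗ (not Osaka) → not eligible.

Gym Reimbursement, Medical Plan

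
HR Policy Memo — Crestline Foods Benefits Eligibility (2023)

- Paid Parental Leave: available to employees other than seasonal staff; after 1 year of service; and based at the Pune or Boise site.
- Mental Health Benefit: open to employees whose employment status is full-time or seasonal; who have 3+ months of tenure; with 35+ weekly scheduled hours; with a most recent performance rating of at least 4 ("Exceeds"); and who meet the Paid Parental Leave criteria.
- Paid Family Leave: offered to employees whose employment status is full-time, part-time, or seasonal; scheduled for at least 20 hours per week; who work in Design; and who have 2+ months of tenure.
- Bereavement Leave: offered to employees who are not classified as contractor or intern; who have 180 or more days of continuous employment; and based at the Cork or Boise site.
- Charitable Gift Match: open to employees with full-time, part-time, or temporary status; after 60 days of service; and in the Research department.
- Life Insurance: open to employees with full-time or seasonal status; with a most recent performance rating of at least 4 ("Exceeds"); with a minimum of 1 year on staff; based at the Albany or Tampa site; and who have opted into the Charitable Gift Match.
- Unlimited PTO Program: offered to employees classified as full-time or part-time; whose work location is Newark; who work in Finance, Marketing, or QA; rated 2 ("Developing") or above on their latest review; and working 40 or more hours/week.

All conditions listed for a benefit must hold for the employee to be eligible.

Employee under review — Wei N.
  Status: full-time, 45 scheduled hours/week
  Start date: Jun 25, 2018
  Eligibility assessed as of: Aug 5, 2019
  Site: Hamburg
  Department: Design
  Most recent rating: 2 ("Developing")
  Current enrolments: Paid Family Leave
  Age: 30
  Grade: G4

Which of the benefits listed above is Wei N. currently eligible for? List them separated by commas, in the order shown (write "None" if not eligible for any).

Paid Family Leave

Service from Jun 25, 2018 to Aug 5, 2019: 406 days.
Paid Parental Leave — status full-time ✓ (not excluded); service 406 days ≥ 1 year (≈365 days) ✓; site Hamburg ✗ (not Pune or Boise) → not eligible.
Mental Health Benefit — status full-time ✓; service 406 days ≥ 3 months (≈90 days) ✓; 45 hrs/wk ≥ 35 ✓; rating 2 < 4 ✗ → not eligible.
Paid Family Leave — status full-time ✓; 45 hrs/wk ≥ 20 ✓; dept Design ✓; service 406 days ≥ 2 months (≈60 days) ✓ → eligible.
Bereavement Leave — status full-time ✓ (not excluded); service 406 days ≥ 180 days ✓; site Hamburg ✗ (not Cork or Boise) → not eligible.
Charitable Gift Match — status full-time ✓; service 406 days ≥ 60 days ✓; dept Design ✗ → not eligible.
Life Insurance — status full-time ✓; rating 2 < 4 ✗ → not eligible.
Unlimited PTO Program — status full-time ✓; site Hamburg ✗ (not Newark) → not eligible.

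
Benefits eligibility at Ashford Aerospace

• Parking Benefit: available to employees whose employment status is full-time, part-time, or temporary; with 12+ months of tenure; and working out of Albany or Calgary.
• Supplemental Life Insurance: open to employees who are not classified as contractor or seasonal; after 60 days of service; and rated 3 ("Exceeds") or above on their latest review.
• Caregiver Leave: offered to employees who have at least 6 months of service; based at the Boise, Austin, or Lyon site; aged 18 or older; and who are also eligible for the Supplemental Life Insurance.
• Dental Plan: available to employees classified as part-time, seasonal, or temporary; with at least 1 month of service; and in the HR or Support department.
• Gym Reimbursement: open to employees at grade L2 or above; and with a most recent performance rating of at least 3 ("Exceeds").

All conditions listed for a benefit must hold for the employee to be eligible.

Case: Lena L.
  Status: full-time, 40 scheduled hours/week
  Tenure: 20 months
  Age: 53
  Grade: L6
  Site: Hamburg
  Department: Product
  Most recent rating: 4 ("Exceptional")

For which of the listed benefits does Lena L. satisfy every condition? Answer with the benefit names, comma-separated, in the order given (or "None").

Supplemental Life Insurance, Gym Reimbursement

Parking Benefit — status full-time ✓; service 20 months ≥ 12 months ✓; site Hamburg ✗ (not Albany or Calgary) → not eligible.
Supplemental Life Insurance — status full-time ✓ (not excluded); service 20 months ≥ 60 days ✓; rating 4 ≥ 3 ✓ → eligible.
Caregiver Leave — service 20 months ≥ 6 months ✓; site Hamburg ✗ (not Boise, Austin, or Lyon) → not eligible.
Dental Plan — status full-time ✗ (requires part-time, seasonal, or temporary) → not eligible.
Gym Reimbursement — grade L6 ≥ L2 ✓; rating 4 ≥ 3 ✓ → eligible.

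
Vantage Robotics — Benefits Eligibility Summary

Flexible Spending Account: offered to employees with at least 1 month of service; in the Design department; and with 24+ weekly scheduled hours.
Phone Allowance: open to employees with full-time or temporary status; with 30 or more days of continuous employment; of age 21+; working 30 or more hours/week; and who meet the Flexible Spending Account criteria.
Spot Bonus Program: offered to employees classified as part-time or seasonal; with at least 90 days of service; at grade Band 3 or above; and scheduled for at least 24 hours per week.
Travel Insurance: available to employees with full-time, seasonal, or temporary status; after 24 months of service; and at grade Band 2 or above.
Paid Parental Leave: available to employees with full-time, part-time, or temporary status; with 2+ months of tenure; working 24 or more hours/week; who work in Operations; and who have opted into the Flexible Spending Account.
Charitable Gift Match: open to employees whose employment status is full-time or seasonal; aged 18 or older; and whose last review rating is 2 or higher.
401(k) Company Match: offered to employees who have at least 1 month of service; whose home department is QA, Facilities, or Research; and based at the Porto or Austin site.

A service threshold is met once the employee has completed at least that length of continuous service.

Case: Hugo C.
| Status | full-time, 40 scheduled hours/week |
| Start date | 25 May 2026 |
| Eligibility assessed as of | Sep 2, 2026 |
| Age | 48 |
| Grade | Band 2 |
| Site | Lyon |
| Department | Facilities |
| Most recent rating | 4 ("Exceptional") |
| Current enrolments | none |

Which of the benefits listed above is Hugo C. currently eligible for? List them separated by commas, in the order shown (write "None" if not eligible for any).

Charitable Gift Match

Service from 25 May 2026 to Sep 2, 2026: 100 days.
Flexible Spending Account — service 100 days ≥ 1 month (≈30 days) ✓; dept Facilities ✗ → not eligible.
Phone Allowance — status full-time ✓; service 100 days ≥ 30 days ✓; age 48 ≥ 21 ✓; 40 hrs/wk ≥ 30 ✓; not eligible for Flexible Spending Account ✗ → not eligible.
Spot Bonus Program — status full-time ✗ (requires part-time or seasonal) → not eligible.
Travel Insurance — status full-time ✓; service 100 days < 24 months (≈720 days) ✗ → not eligible.
Paid Parental Leave — status full-time ✓; service 100 days ≥ 2 months (≈60 days) ✓; 40 hrs/wk ≥ 24 ✓; dept Facilities ✗ → not eligible.
Charitable Gift Match — status full-time ✓; age 48 ≥ 18 ✓; rating 4 ≥ 2 ✓ → eligible.
401(k) Company Match — service 100 days ≥ 1 month (≈30 days) ✓; dept Facilities ✓; site Lyon ✗ (not Porto or Austin) → not eligible.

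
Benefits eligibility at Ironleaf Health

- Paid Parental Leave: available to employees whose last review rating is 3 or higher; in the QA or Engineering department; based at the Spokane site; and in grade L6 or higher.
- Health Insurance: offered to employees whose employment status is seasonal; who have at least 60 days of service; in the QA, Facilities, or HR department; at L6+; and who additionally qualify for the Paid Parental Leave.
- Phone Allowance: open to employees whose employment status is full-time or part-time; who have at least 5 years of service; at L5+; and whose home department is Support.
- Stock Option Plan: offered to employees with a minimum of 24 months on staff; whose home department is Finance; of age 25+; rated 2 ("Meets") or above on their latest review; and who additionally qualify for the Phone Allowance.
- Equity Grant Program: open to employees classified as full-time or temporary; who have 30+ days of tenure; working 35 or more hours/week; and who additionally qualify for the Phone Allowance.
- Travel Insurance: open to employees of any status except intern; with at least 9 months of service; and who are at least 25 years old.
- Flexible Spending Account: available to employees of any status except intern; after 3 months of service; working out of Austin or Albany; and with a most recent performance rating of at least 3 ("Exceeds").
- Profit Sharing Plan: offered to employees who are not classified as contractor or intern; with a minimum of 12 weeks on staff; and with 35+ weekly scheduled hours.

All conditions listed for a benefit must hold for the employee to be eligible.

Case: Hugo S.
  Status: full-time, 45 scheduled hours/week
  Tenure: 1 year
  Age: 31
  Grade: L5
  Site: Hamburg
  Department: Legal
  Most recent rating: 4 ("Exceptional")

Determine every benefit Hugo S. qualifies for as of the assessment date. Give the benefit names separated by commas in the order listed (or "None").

Travel Insurance, Profit Sharing Plan

Paid Parental Leave — rating 4 ≥ 3 ✓; dept Legal ✗ → not eligible.
Health Insurance — status full-time ✗ (requires seasonal) → not eligible.
Phone Allowance — status full-time ✓; service 1 year < 5 years ✗ → not eligible.
Stock Option Plan — service 1 year < 24 months (≈720 days) ✗ → not eligible.
Equity Grant Program — status full-time ✓; service 1 year ≥ 30 days ✓; 45 hrs/wk ≥ 35 ✓; not eligible for Phone Allowance ✗ → not eligible.
Travel Insurance — status full-time ✓ (not excluded); service 1 year ≥ 9 months (≈270 days) ✓; age 31 ≥ 25 ✓ → eligible.
Flexible Spending Account — status full-time ✓ (not excluded); service 1 year ≥ 3 months (≈90 days) ✓; site Hamburg ✗ (not Austin or Albany) → not eligible.
Profit Sharing Plan — status full-time ✓ (not excluded); service 1 year ≥ 12 weeks (≈84 days) ✓; 45 hrs/wk ≥ 35 ✓ → eligible.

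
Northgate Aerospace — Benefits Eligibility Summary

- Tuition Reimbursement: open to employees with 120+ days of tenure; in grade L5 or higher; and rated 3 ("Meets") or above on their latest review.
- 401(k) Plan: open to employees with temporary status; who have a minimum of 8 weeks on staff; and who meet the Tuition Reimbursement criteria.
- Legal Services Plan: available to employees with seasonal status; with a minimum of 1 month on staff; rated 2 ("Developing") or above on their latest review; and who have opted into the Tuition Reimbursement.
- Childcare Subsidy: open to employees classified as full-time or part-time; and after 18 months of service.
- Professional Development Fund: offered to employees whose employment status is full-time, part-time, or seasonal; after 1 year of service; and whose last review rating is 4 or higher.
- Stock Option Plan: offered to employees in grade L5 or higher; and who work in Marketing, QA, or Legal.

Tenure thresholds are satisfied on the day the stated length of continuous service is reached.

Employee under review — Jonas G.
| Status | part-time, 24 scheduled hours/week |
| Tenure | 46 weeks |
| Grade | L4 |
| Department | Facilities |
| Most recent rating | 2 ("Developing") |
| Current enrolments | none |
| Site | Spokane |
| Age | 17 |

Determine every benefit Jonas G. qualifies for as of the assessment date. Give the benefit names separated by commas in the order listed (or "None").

None

Tuition Reimbursement — service 46 weeks ≥ 120 days ✓; grade L4 < L5 ✗ → not eligible.
401(k) Plan — status part-time ✗ (requires temporary) → not eligible.
Legal Services Plan — status part-time ✗ (requires seasonal) → not eligible.
Childcare Subsidy — status part-time ✓; service 46 weeks < 18 months (≈540 days) ✗ → not eligible.
Professional Development Fund — status part-time ✓; service 46 weeks < 1 year (≈365 days) ✗ → not eligible.
Stock Option Plan — grade L4 < L5 ✗ → not eligible.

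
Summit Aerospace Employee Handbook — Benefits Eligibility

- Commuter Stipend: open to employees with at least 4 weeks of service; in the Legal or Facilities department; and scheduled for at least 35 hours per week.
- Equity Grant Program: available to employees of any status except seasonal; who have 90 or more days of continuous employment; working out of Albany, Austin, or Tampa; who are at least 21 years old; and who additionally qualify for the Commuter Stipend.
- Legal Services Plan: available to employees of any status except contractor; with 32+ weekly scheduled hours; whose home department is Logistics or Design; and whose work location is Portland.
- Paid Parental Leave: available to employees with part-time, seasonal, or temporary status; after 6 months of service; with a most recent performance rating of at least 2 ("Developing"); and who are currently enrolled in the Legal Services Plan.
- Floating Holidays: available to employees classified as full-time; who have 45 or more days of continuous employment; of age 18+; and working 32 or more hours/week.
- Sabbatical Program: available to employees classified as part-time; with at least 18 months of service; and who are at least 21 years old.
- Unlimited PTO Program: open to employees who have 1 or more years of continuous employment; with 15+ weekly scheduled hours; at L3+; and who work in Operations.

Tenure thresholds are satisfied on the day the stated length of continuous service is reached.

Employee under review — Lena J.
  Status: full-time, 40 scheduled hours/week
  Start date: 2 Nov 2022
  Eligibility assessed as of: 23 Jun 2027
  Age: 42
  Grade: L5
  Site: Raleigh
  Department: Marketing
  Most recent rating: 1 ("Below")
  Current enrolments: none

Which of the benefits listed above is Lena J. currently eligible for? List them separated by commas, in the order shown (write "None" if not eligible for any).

Floating Holidays

Service from 2 Nov 2022 to 23 Jun 2027: 1694 days.
Commuter Stipend — service 1694 days ≥ 4 weeks (≈28 days) ✓; dept Marketing ✗ → not eligible.
Equity Grant Program — status full-time ✓ (not excluded); service 1694 days ≥ 90 days ✓; site Raleigh ✗ (not Albany, Austin, or Tampa) → not eligible.
Legal Services Plan — status full-time ✓ (not excluded); 40 hrs/wk ≥ 32 ✓; dept Marketing ✗ → not eligible.
Paid Parental Leave — status full-time ✗ (requires part-time, seasonal, or temporary) → not eligible.
Floating Holidays — status full-time ✓; service 1694 days ≥ 45 days ✓; age 42 ≥ 18 ✓; 40 hrs/wk ≥ 32 ✓ → eligible.
Sabbatical Program — status full-time ✗ (requires part-time) → not eligible.
Unlimited PTO Program — service 1694 days ≥ 1 year (≈365 days) ✓; 40 hrs/wk ≥ 15 ✓; grade L5 ≥ L3 ✓; dept Marketing ✗ → not eligible.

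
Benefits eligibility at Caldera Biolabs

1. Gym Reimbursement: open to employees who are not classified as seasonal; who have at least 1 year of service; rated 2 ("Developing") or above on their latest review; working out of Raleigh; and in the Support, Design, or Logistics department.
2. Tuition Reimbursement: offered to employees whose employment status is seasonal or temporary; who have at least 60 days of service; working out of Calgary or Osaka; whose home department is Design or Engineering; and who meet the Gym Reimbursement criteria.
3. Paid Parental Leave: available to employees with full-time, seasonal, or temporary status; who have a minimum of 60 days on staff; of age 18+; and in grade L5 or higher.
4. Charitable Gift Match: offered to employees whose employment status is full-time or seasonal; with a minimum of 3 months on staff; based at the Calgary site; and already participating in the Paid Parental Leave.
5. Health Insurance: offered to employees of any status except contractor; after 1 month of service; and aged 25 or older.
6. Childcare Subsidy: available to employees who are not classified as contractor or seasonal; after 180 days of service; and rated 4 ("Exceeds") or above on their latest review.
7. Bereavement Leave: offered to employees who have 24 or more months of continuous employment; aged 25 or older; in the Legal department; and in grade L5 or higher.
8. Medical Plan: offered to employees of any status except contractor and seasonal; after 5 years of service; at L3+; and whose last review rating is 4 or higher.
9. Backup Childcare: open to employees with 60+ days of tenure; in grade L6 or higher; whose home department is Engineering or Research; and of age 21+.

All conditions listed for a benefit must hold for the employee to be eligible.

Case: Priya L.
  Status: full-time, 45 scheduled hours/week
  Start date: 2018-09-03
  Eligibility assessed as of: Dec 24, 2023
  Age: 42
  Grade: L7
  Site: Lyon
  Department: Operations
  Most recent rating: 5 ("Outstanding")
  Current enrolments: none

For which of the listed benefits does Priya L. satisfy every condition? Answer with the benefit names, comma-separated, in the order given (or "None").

Paid Parental Leave, Health Insurance, Childcare Subsidy, Medical Plan

Service from 2018-09-03 to Dec 24, 2023: 1938 days.
Gym Reimbursement — status full-time ✓ (not excluded); service 1938 days ≥ 1 year (≈365 days) ✓; rating 5 ≥ 2 ✓; site Lyon ✗ (not Raleigh) → not eligible.
Tuition Reimbursement — status full-time ✗ (requires seasonal or temporary) → not eligible.
Paid Parental Leave — status full-time ✓; service 1938 days ≥ 60 days ✓; age 42 ≥ 18 ✓; grade L7 ≥ L5 ✓ → eligible.
Charitable Gift Match — status full-time ✓; service 1938 days ≥ 3 months (≈90 days) ✓; site Lyon ✗ (not Calgary) → not eligible.
Health Insurance — status full-time ✓ (not excluded); service 1938 days ≥ 1 month (≈30 days) ✓; age 42 ≥ 25 ✓ → eligible.
Childcare Subsidy — status full-time ✓ (not excluded); service 1938 days ≥ 180 days ✓; rating 5 ≥ 4 ✓ → eligible.
Bereavement Leave — service 1938 days ≥ 24 months (≈720 days) ✓; age 42 ≥ 25 ✓; dept Operations ✗ → not eligible.
Medical Plan — status full-time ✓ (not excluded); service 1938 days ≥ 5 years (≈1825 days) ✓; grade L7 ≥ L3 ✓; rating 5 ≥ 4 ✓ → eligible.
Backup Childcare — service 1938 days ≥ 60 days ✓; grade L7 ≥ L6 ✓; dept Operations ✗ → not eligible.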